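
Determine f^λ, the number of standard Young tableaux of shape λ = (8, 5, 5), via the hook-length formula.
# SYT of shape (8, 5, 5) = 408408

Hook-length formula: f^λ = n! / Π hook(c), product over all cells c of the Young diagram. For λ = (8, 5, 5), n = 18 boxes. Hook lengths by row (left-to-right, top-to-bottom): [10, 9, 8, 7, 6, 3, 2, 1]; [6, 5, 4, 3, 2]; [5, 4, 3, 2, 1]. Product of hooks = 15676416000. So f^λ = 18! / 15676416000 = 6402373705728000 / 15676416000 = 408408.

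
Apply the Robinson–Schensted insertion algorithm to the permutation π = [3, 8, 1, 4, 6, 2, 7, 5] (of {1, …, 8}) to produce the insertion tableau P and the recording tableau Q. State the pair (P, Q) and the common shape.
P = [1, 2, 5, 7] / [3, 4, 6] / [8];  Q = [1, 2, 5, 7] / [3, 4, 8] / [6];  common shape = (4, 3, 1)

Row-insert the values π_1, π_2, … into P one at a time, bumping the leftmost entry strictly greater than the inserted value down to the next row. The recording tableau Q records, in position (i, j), the step at which that cell was added to P.
  Insert 3 (step 1): P = [3];  Q = [1]
  Insert 8 (step 2): P = [3, 8];  Q = [1, 2]
  Insert 1 (step 3): P = [1, 8] / [3];  Q = [1, 2] / [3]
  Insert 4 (step 4): P = [1, 4] / [3, 8];  Q = [1, 2] / [3, 4]
  Insert 6 (step 5): P = [1, 4, 6] / [3, 8];  Q = [1, 2, 5] / [3, 4]
  Insert 2 (step 6): P = [1, 2, 6] / [3, 4] / [8];  Q = [1, 2, 5] / [3, 4] / [6]
  Insert 7 (step 7): P = [1, 2, 6, 7] / [3, 4] / [8];  Q = [1, 2, 5, 7] / [3, 4] / [6]
  Insert 5 (step 8): P = [1, 2, 5, 7] / [3, 4, 6] / [8];  Q = [1, 2, 5, 7] / [3, 4, 8] / [6]
Final shape: (4, 3, 1).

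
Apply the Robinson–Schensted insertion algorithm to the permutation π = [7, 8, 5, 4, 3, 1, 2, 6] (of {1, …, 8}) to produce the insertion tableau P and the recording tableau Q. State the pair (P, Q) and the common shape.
P = [1, 2, 6] / [3, 8] / [4] / [5] / [7];  Q = [1, 2, 8] / [3, 7] / [4] / [5] / [6];  common shape = (3, 2, 1, 1, 1)

Row-insert the values π_1, π_2, … into P one at a time, bumping the leftmost entry strictly greater than the inserted value down to the next row. The recording tableau Q records, in position (i, j), the step at which that cell was added to P.
  Insert 7 (step 1): P = [7];  Q = [1]
  Insert 8 (step 2): P = [7, 8];  Q = [1, 2]
  Insert 5 (step 3): P = [5, 8] / [7];  Q = [1, 2] / [3]
  Insert 4 (step 4): P = [4, 8] / [5] / [7];  Q = [1, 2] / [3] / [4]
  Insert 3 (step 5): P = [3, 8] / [4] / [5] / [7];  Q = [1, 2] / [3] / [4] / [5]
  Insert 1 (step 6): P = [1, 8] / [3] / [4] / [5] / [7];  Q = [1, 2] / [3] / [4] / [5] / [6]
  Insert 2 (step 7): P = [1, 2] / [3, 8] / [4] / [5] / [7];  Q = [1, 2] / [3, 7] / [4] / [5] / [6]
  Insert 6 (step 8): P = [1, 2, 6] / [3, 8] / [4] / [5] / [7];  Q = [1, 2, 8] / [3, 7] / [4] / [5] / [6]
Final shape: (3, 2, 1, 1, 1).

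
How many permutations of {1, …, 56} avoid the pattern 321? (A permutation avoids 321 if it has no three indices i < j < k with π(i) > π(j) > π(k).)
C_56 = 6852456927844873497549658464312

These 321-avoiding permutations are counted by the Catalan number C_n = (1/(n + 1)) · C(2n, n). For n = 56: C_56 = (1/57) · C(112, 56) = 390590044887157789360330532465784/57 = 6852456927844873497549658464312.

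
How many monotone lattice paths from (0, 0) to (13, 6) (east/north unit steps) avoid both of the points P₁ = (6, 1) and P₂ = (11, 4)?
Number of paths = 15750

Inclusion–exclusion. Total paths: C(19, 13) = 27132. Through P₁: C(7, 6)·C(12, 7) = 5544. Through P₂: C(15, 11)·C(4, 2) = 8190. Since P₁ is strictly southwest of P₂, a monotone path through both must visit P₁ then P₂; paths through both = C(7, 6)·C(8, 5)·C(4, 2) = 2352. Avoid both = 27132 − 5544 − 8190 + 2352 = 15750.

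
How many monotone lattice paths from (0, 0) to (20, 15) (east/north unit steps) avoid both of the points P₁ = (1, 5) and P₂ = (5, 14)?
Number of paths = 3127645692

Inclusion–exclusion. Total paths: C(35, 20) = 3247943160. Through P₁: C(6, 1)·C(29, 19) = 120180060. Through P₂: C(19, 5)·C(16, 15) = 186048. Since P₁ is strictly southwest of P₂, a monotone path through both must visit P₁ then P₂; paths through both = C(6, 1)·C(13, 4)·C(16, 15) = 68640. Avoid both = 3247943160 − 120180060 − 186048 + 68640 = 3127645692.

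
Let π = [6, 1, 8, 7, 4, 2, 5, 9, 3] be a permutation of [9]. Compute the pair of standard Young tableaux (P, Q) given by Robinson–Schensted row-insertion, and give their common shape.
P = [1, 2, 3, 9] / [4, 5] / [6, 7] / [8];  Q = [1, 3, 7, 8] / [2, 4] / [5, 9] / [6];  common shape = (4, 2, 2, 1)

Row-insert the values π_1, π_2, … into P one at a time, bumping the leftmost entry strictly greater than the inserted value down to the next row. The recording tableau Q records, in position (i, j), the step at which that cell was added to P.
  Insert 6 (step 1): P = [6];  Q = [1]
  Insert 1 (step 2): P = [1] / [6];  Q = [1] / [2]
  Insert 8 (step 3): P = [1, 8] / [6];  Q = [1, 3] / [2]
  Insert 7 (step 4): P = [1, 7] / [6, 8];  Q = [1, 3] / [2, 4]
  Insert 4 (step 5): P = [1, 4] / [6, 7] / [8];  Q = [1, 3] / [2, 4] / [5]
  Insert 2 (step 6): P = [1, 2] / [4, 7] / [6] / [8];  Q = [1, 3] / [2, 4] / [5] / [6]
  Insert 5 (step 7): P = [1, 2, 5] / [4, 7] / [6] / [8];  Q = [1, 3, 7] / [2, 4] / [5] / [6]
  Insert 9 (step 8): P = [1, 2, 5, 9] / [4, 7] / [6] / [8];  Q = [1, 3, 7, 8] / [2, 4] / [5] / [6]
  Insert 3 (step 9): P = [1, 2, 3, 9] / [4, 5] / [6, 7] / [8];  Q = [1, 3, 7, 8] / [2, 4] / [5, 9] / [6]
Final shape: (4, 2, 2, 1).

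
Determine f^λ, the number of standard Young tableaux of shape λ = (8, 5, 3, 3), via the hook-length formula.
# SYT of shape (8, 5, 3, 3) = 11286912

Hook-length formula: f^λ = n! / Π hook(c), product over all cells c of the Young diagram. For λ = (8, 5, 3, 3), n = 19 boxes. Hook lengths by row (left-to-right, top-to-bottom): [11, 10, 9, 6, 5, 3, 2, 1]; [7, 6, 5, 2, 1]; [4, 3, 2]; [3, 2, 1]. Product of hooks = 10777536000. So f^λ = 19! / 10777536000 = 121645100408832000 / 10777536000 = 11286912.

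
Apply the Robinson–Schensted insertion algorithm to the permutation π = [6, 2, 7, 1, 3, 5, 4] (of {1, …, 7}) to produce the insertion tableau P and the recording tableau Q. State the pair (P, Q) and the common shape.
P = [1, 3, 4] / [2, 5] / [6, 7];  Q = [1, 3, 6] / [2, 5] / [4, 7];  common shape = (3, 2, 2)

Row-insert the values π_1, π_2, … into P one at a time, bumping the leftmost entry strictly greater than the inserted value down to the next row. The recording tableau Q records, in position (i, j), the step at which that cell was added to P.
  Insert 6 (step 1): P = [6];  Q = [1]
  Insert 2 (step 2): P = [2] / [6];  Q = [1] / [2]
  Insert 7 (step 3): P = [2, 7] / [6];  Q = [1, 3] / [2]
  Insert 1 (step 4): P = [1, 7] / [2] / [6];  Q = [1, 3] / [2] / [4]
  Insert 3 (step 5): P = [1, 3] / [2, 7] / [6];  Q = [1, 3] / [2, 5] / [4]
  Insert 5 (step 6): P = [1, 3, 5] / [2, 7] / [6];  Q = [1, 3, 6] / [2, 5] / [4]
  Insert 4 (step 7): P = [1, 3, 4] / [2, 5] / [6, 7];  Q = [1, 3, 6] / [2, 5] / [4, 7]
Final shape: (3, 2, 2).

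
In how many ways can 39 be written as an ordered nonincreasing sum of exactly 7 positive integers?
p(39, 7 parts) = 2400

Partitions of n into exactly k parts are in bijection with partitions of n − k into at most k parts (subtract 1 from each part). So p(39, exactly 7) = p(32, parts ≤ 7). Computing via the recurrence p(m, j) = p(m, j−1) + p(m−j, j) gives 2400.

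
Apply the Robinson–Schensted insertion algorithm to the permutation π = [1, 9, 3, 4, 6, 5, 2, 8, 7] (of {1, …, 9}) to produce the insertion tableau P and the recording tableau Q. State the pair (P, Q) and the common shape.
P = [1, 2, 4, 5, 7] / [3, 8] / [6] / [9];  Q = [1, 2, 4, 5, 8] / [3, 9] / [6] / [7];  common shape = (5, 2, 1, 1)

Row-insert the values π_1, π_2, … into P one at a time, bumping the leftmost entry strictly greater than the inserted value down to the next row. The recording tableau Q records, in position (i, j), the step at which that cell was added to P.
  Insert 1 (step 1): P = [1];  Q = [1]
  Insert 9 (step 2): P = [1, 9];  Q = [1, 2]
  Insert 3 (step 3): P = [1, 3] / [9];  Q = [1, 2] / [3]
  Insert 4 (step 4): P = [1, 3, 4] / [9];  Q = [1, 2, 4] / [3]
  Insert 6 (step 5): P = [1, 3, 4, 6] / [9];  Q = [1, 2, 4, 5] / [3]
  Insert 5 (step 6): P = [1, 3, 4, 5] / [6] / [9];  Q = [1, 2, 4, 5] / [3] / [6]
  Insert 2 (step 7): P = [1, 2, 4, 5] / [3] / [6] / [9];  Q = [1, 2, 4, 5] / [3] / [6] / [7]
  Insert 8 (step 8): P = [1, 2, 4, 5, 8] / [3] / [6] / [9];  Q = [1, 2, 4, 5, 8] / [3] / [6] / [7]
  Insert 7 (step 9): P = [1, 2, 4, 5, 7] / [3, 8] / [6] / [9];  Q = [1, 2, 4, 5, 8] / [3, 9] / [6] / [7]
Final shape: (5, 2, 1, 1).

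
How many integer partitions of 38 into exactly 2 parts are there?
p(38, 2 parts) = 19

Partitions of n into exactly k parts are in bijection with partitions of n − k into at most k parts (subtract 1 from each part). So p(38, exactly 2) = p(36, parts ≤ 2). Computing via the recurrence p(m, j) = p(m, j−1) + p(m−j, j) gives 19.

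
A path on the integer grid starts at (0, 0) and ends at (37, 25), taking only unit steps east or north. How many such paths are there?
Number of paths = 147405545359541742

A monotone lattice path from (0, 0) to (37, 25) consists of 37 east steps and 25 north steps in some order, so it is determined by which 37 of the 62 steps are east. The count is C(62, 37) = 147405545359541742.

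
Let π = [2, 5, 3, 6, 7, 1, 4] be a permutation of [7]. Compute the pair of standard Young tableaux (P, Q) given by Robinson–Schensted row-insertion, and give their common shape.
P = [1, 3, 4, 7] / [2, 6] / [5];  Q = [1, 2, 4, 5] / [3, 7] / [6];  common shape = (4, 2, 1)

Row-insert the values π_1, π_2, … into P one at a time, bumping the leftmost entry strictly greater than the inserted value down to the next row. The recording tableau Q records, in position (i, j), the step at which that cell was added to P.
  Insert 2 (step 1): P = [2];  Q = [1]
  Insert 5 (step 2): P = [2, 5];  Q = [1, 2]
  Insert 3 (step 3): P = [2, 3] / [5];  Q = [1, 2] / [3]
  Insert 6 (step 4): P = [2, 3, 6] / [5];  Q = [1, 2, 4] / [3]
  Insert 7 (step 5): P = [2, 3, 6, 7] / [5];  Q = [1, 2, 4, 5] / [3]
  Insert 1 (step 6): P = [1, 3, 6, 7] / [2] / [5];  Q = [1, 2, 4, 5] / [3] / [6]
  Insert 4 (step 7): P = [1, 3, 4, 7] / [2, 6] / [5];  Q = [1, 2, 4, 5] / [3, 7] / [6]
Final shape: (4, 2, 1).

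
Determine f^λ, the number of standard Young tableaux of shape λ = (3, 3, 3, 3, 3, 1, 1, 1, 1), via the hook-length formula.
# SYT of shape (3, 3, 3, 3, 3, 1, 1, 1, 1) = 1058148

Hook-length formula: f^λ = n! / Π hook(c), product over all cells c of the Young diagram. For λ = (3, 3, 3, 3, 3, 1, 1, 1, 1), n = 19 boxes. Hook lengths by row (left-to-right, top-to-bottom): [11, 6, 5]; [10, 5, 4]; [9, 4, 3]; [8, 3, 2]; [7, 2, 1]; [4]; [3]; [2]; [1]. Product of hooks = 114960384000. So f^λ = 19! / 114960384000 = 121645100408832000 / 114960384000 = 1058148.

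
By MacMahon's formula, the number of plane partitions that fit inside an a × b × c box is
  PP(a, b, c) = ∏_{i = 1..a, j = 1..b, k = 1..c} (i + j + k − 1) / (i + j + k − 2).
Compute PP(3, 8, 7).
PP(3, 8, 7) = 4971151900

Evaluate the triple product over i = 1..3, j = 1..8, k = 1..7. The factors are (2/1) · (3/2) · (4/3) · (5/4) · (6/5) · (7/6) · (8/7) · (3/2) · … (168 factors total). The numerators and denominators telescope so the product is an integer; carrying out the multiplication exactly gives PP(3, 8, 7) = 4971151900.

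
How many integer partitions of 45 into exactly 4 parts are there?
p(45, 4 parts) = 672

Partitions of n into exactly k parts are in bijection with partitions of n − k into at most k parts (subtract 1 from each part). So p(45, exactly 4) = p(41, parts ≤ 4). Computing via the recurrence p(m, j) = p(m, j−1) + p(m−j, j) gives 672.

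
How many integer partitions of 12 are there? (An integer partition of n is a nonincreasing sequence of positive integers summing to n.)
p(12) = 77

List all partitions of 12: 12, 11+1, 10+2, 10+1+1, 9+3, 9+2+1, 9+1+1+1, 8+4, 8+3+1, 8+2+2, 8+2+1+1, 8+1+1+1+1, 7+5, 7+4+1, 7+3+2, 7+3+1+1, 7+2+2+1, 7+2+1+1+1, 7+1+1+1+1+1, 6+6, 6+5+1, 6+4+2, 6+4+1+1, 6+3+3, 6+3+2+1, 6+3+1+1+1, 6+2+2+2, 6+2+2+1+1, 6+2+1+1+1+1, 6+1+1+1+1+1+1, … (77 total). Counting them gives p(12) = 77.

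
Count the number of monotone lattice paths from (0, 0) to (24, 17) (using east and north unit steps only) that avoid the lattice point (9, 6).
Number of paths = 112915049650

Total paths from (0, 0) to (24, 17): C(41, 24) = 151584480450. Paths through (9, 6): (paths (0, 0) → (9, 6)) × (paths (9, 6) → (24, 17)) = C(15, 9) · C(26, 15) = 5005 · 7726160 = 38669430800. Avoidance count = 151584480450 − 38669430800 = 112915049650.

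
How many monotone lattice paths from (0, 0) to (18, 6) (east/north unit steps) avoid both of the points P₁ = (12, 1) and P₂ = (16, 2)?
Number of paths = 127270

Inclusion–exclusion. Total paths: C(24, 18) = 134596. Through P₁: C(13, 12)·C(11, 6) = 6006. Through P₂: C(18, 16)·C(6, 2) = 2295. Since P₁ is strictly southwest of P₂, a monotone path through both must visit P₁ then P₂; paths through both = C(13, 12)·C(5, 4)·C(6, 2) = 975. Avoid both = 134596 − 6006 − 2295 + 975 = 127270.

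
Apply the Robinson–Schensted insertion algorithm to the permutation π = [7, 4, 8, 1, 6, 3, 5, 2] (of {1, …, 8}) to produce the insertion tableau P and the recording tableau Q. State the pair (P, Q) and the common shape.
P = [1, 2, 5] / [3, 6] / [4, 8] / [7];  Q = [1, 3, 7] / [2, 5] / [4, 6] / [8];  common shape = (3, 2, 2, 1)

Row-insert the values π_1, π_2, … into P one at a time, bumping the leftmost entry strictly greater than the inserted value down to the next row. The recording tableau Q records, in position (i, j), the step at which that cell was added to P.
  Insert 7 (step 1): P = [7];  Q = [1]
  Insert 4 (step 2): P = [4] / [7];  Q = [1] / [2]
  Insert 8 (step 3): P = [4, 8] / [7];  Q = [1, 3] / [2]
  Insert 1 (step 4): P = [1, 8] / [4] / [7];  Q = [1, 3] / [2] / [4]
  Insert 6 (step 5): P = [1, 6] / [4, 8] / [7];  Q = [1, 3] / [2, 5] / [4]
  Insert 3 (step 6): P = [1, 3] / [4, 6] / [7, 8];  Q = [1, 3] / [2, 5] / [4, 6]
  Insert 5 (step 7): P = [1, 3, 5] / [4, 6] / [7, 8];  Q = [1, 3, 7] / [2, 5] / [4, 6]
  Insert 2 (step 8): P = [1, 2, 5] / [3, 6] / [4, 8] / [7];  Q = [1, 3, 7] / [2, 5] / [4, 6] / [8]
Final shape: (3, 2, 2, 1).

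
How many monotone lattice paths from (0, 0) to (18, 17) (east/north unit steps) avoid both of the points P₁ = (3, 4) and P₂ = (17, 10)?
Number of paths = 3170454570

Inclusion–exclusion. Total paths: C(35, 18) = 4537567650. Through P₁: C(7, 3)·C(28, 15) = 1310475600. Through P₂: C(27, 17)·C(8, 1) = 67490280. Since P₁ is strictly southwest of P₂, a monotone path through both must visit P₁ then P₂; paths through both = C(7, 3)·C(20, 14)·C(8, 1) = 10852800. Avoid both = 4537567650 − 1310475600 − 67490280 + 10852800 = 3170454570.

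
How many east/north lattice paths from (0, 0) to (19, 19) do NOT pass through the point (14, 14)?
Number of paths = 25235880600

Total paths from (0, 0) to (19, 19): C(38, 19) = 35345263800. Paths through (14, 14): (paths (0, 0) → (14, 14)) × (paths (14, 14) → (19, 19)) = C(28, 14) · C(10, 5) = 40116600 · 252 = 10109383200. Avoidance count = 35345263800 − 10109383200 = 25235880600.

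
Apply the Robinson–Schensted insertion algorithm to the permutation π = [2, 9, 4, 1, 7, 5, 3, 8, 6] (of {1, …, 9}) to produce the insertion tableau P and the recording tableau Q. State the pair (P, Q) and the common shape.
P = [1, 3, 5, 6] / [2, 4, 8] / [7] / [9];  Q = [1, 2, 5, 8] / [3, 6, 9] / [4] / [7];  common shape = (4, 3, 1, 1)

Row-insert the values π_1, π_2, … into P one at a time, bumping the leftmost entry strictly greater than the inserted value down to the next row. The recording tableau Q records, in position (i, j), the step at which that cell was added to P.
  Insert 2 (step 1): P = [2];  Q = [1]
  Insert 9 (step 2): P = [2, 9];  Q = [1, 2]
  Insert 4 (step 3): P = [2, 4] / [9];  Q = [1, 2] / [3]
  Insert 1 (step 4): P = [1, 4] / [2] / [9];  Q = [1, 2] / [3] / [4]
  Insert 7 (step 5): P = [1, 4, 7] / [2] / [9];  Q = [1, 2, 5] / [3] / [4]
  Insert 5 (step 6): P = [1, 4, 5] / [2, 7] / [9];  Q = [1, 2, 5] / [3, 6] / [4]
  Insert 3 (step 7): P = [1, 3, 5] / [2, 4] / [7] / [9];  Q = [1, 2, 5] / [3, 6] / [4] / [7]
  Insert 8 (step 8): P = [1, 3, 5, 8] / [2, 4] / [7] / [9];  Q = [1, 2, 5, 8] / [3, 6] / [4] / [7]
  Insert 6 (step 9): P = [1, 3, 5, 6] / [2, 4, 8] / [7] / [9];  Q = [1, 2, 5, 8] / [3, 6, 9] / [4] / [7]
Final shape: (4, 3, 1, 1).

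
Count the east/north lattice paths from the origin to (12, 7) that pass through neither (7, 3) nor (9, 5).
Number of paths = 22448

Inclusion–exclusion. Total paths: C(19, 12) = 50388. Through P₁: C(10, 7)·C(9, 5) = 15120. Through P₂: C(14, 9)·C(5, 3) = 20020. Since P₁ is strictly southwest of P₂, a monotone path through both must visit P₁ then P₂; paths through both = C(10, 7)·C(4, 2)·C(5, 3) = 7200. Avoid both = 50388 − 15120 − 20020 + 7200 = 22448.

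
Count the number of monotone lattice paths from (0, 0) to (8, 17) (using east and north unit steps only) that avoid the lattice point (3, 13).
Number of paths = 1011015

Total paths from (0, 0) to (8, 17): C(25, 8) = 1081575. Paths through (3, 13): (paths (0, 0) → (3, 13)) × (paths (3, 13) → (8, 17)) = C(16, 3) · C(9, 5) = 560 · 126 = 70560. Avoidance count = 1081575 − 70560 = 1011015.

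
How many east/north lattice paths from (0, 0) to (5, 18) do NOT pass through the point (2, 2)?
Number of paths = 27835

Total paths from (0, 0) to (5, 18): C(23, 5) = 33649. Paths through (2, 2): (paths (0, 0) → (2, 2)) × (paths (2, 2) → (5, 18)) = C(4, 2) · C(19, 3) = 6 · 969 = 5814. Avoidance count = 33649 − 5814 = 27835.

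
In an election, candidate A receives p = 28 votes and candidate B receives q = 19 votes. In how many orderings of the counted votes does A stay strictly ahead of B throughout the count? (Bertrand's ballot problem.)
Strict-lead orderings = 1335293573130

Total orderings of the 47 votes with 28 for A: C(47, 28) = 6973199770790. By the Bertrand ballot formula (Cycle Lemma / reflection principle), the number of orderings in which A is strictly ahead of B throughout is (p − q)/(p + q) · C(p + q, p) = (28 − 19)/(28 + 19) · 6973199770790 = 1335293573130.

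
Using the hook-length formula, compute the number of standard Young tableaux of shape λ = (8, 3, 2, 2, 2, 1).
# SYT of shape (8, 3, 2, 2, 2, 1) = 4230144

Hook-length formula: f^λ = n! / Π hook(c), product over all cells c of the Young diagram. For λ = (8, 3, 2, 2, 2, 1), n = 18 boxes. Hook lengths by row (left-to-right, top-to-bottom): [13, 11, 7, 5, 4, 3, 2, 1]; [7, 5, 1]; [5, 3]; [4, 2]; [3, 1]; [1]. Product of hooks = 1513512000. So f^λ = 18! / 1513512000 = 6402373705728000 / 1513512000 = 4230144.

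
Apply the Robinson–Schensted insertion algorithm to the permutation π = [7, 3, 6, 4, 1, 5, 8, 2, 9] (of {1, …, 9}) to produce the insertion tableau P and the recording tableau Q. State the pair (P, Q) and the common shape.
P = [1, 2, 5, 8, 9] / [3, 4] / [6] / [7];  Q = [1, 3, 6, 7, 9] / [2, 8] / [4] / [5];  common shape = (5, 2, 1, 1)

Row-insert the values π_1, π_2, … into P one at a time, bumping the leftmost entry strictly greater than the inserted value down to the next row. The recording tableau Q records, in position (i, j), the step at which that cell was added to P.
  Insert 7 (step 1): P = [7];  Q = [1]
  Insert 3 (step 2): P = [3] / [7];  Q = [1] / [2]
  Insert 6 (step 3): P = [3, 6] / [7];  Q = [1, 3] / [2]
  Insert 4 (step 4): P = [3, 4] / [6] / [7];  Q = [1, 3] / [2] / [4]
  Insert 1 (step 5): P = [1, 4] / [3] / [6] / [7];  Q = [1, 3] / [2] / [4] / [5]
  Insert 5 (step 6): P = [1, 4, 5] / [3] / [6] / [7];  Q = [1, 3, 6] / [2] / [4] / [5]
  Insert 8 (step 7): P = [1, 4, 5, 8] / [3] / [6] / [7];  Q = [1, 3, 6, 7] / [2] / [4] / [5]
  Insert 2 (step 8): P = [1, 2, 5, 8] / [3, 4] / [6] / [7];  Q = [1, 3, 6, 7] / [2, 8] / [4] / [5]
  Insert 9 (step 9): P = [1, 2, 5, 8, 9] / [3, 4] / [6] / [7];  Q = [1, 3, 6, 7, 9] / [2, 8] / [4] / [5]
Final shape: (5, 2, 1, 1).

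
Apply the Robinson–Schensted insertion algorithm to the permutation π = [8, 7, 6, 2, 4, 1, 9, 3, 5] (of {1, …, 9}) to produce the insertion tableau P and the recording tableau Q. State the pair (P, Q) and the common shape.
P = [1, 3, 5] / [2, 4, 9] / [6] / [7] / [8];  Q = [1, 5, 7] / [2, 8, 9] / [3] / [4] / [6];  common shape = (3, 3, 1, 1, 1)

Row-insert the values π_1, π_2, … into P one at a time, bumping the leftmost entry strictly greater than the inserted value down to the next row. The recording tableau Q records, in position (i, j), the step at which that cell was added to P.
  Insert 8 (step 1): P = [8];  Q = [1]
  Insert 7 (step 2): P = [7] / [8];  Q = [1] / [2]
  Insert 6 (step 3): P = [6] / [7] / [8];  Q = [1] / [2] / [3]
  Insert 2 (step 4): P = [2] / [6] / [7] / [8];  Q = [1] / [2] / [3] / [4]
  Insert 4 (step 5): P = [2, 4] / [6] / [7] / [8];  Q = [1, 5] / [2] / [3] / [4]
  Insert 1 (step 6): P = [1, 4] / [2] / [6] / [7] / [8];  Q = [1, 5] / [2] / [3] / [4] / [6]
  Insert 9 (step 7): P = [1, 4, 9] / [2] / [6] / [7] / [8];  Q = [1, 5, 7] / [2] / [3] / [4] / [6]
  Insert 3 (step 8): P = [1, 3, 9] / [2, 4] / [6] / [7] / [8];  Q = [1, 5, 7] / [2, 8] / [3] / [4] / [6]
  Insert 5 (step 9): P = [1, 3, 5] / [2, 4, 9] / [6] / [7] / [8];  Q = [1, 5, 7] / [2, 8, 9] / [3] / [4] / [6]
Final shape: (3, 3, 1, 1, 1).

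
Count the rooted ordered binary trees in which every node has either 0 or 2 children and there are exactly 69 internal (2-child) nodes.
C_69 = 337485502510215975556783793455058624700

These full binary trees are counted by the Catalan number C_n = (1/(n + 1)) · C(2n, n). For n = 69: C_69 = (1/70) · C(138, 69) = 23623985175715118288974865541854103729000/70 = 337485502510215975556783793455058624700.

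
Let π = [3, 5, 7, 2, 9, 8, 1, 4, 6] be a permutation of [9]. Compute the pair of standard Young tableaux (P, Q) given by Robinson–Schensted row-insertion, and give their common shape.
P = [1, 4, 6, 8] / [2, 5, 7] / [3, 9];  Q = [1, 2, 3, 5] / [4, 6, 9] / [7, 8];  common shape = (4, 3, 2)

Row-insert the values π_1, π_2, … into P one at a time, bumping the leftmost entry strictly greater than the inserted value down to the next row. The recording tableau Q records, in position (i, j), the step at which that cell was added to P.
  Insert 3 (step 1): P = [3];  Q = [1]
  Insert 5 (step 2): P = [3, 5];  Q = [1, 2]
  Insert 7 (step 3): P = [3, 5, 7];  Q = [1, 2, 3]
  Insert 2 (step 4): P = [2, 5, 7] / [3];  Q = [1, 2, 3] / [4]
  Insert 9 (step 5): P = [2, 5, 7, 9] / [3];  Q = [1, 2, 3, 5] / [4]
  Insert 8 (step 6): P = [2, 5, 7, 8] / [3, 9];  Q = [1, 2, 3, 5] / [4, 6]
  Insert 1 (step 7): P = [1, 5, 7, 8] / [2, 9] / [3];  Q = [1, 2, 3, 5] / [4, 6] / [7]
  Insert 4 (step 8): P = [1, 4, 7, 8] / [2, 5] / [3, 9];  Q = [1, 2, 3, 5] / [4, 6] / [7, 8]
  Insert 6 (step 9): P = [1, 4, 6, 8] / [2, 5, 7] / [3, 9];  Q = [1, 2, 3, 5] / [4, 6, 9] / [7, 8]
Final shape: (4, 3, 2).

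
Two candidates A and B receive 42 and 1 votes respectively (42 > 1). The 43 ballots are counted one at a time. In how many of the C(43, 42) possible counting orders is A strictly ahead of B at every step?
Strict-lead orderings = 41

Total orderings of the 43 votes with 42 for A: C(43, 42) = 43. By the Bertrand ballot formula (Cycle Lemma / reflection principle), the number of orderings in which A is strictly ahead of B throughout is (p − q)/(p + q) · C(p + q, p) = (42 − 1)/(42 + 1) · 43 = 41.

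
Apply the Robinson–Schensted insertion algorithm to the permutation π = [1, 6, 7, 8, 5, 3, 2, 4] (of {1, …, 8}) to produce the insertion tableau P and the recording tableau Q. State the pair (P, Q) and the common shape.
P = [1, 2, 4, 8] / [3, 7] / [5] / [6];  Q = [1, 2, 3, 4] / [5, 8] / [6] / [7];  common shape = (4, 2, 1, 1)

Row-insert the values π_1, π_2, … into P one at a time, bumping the leftmost entry strictly greater than the inserted value down to the next row. The recording tableau Q records, in position (i, j), the step at which that cell was added to P.
  Insert 1 (step 1): P = [1];  Q = [1]
  Insert 6 (step 2): P = [1, 6];  Q = [1, 2]
  Insert 7 (step 3): P = [1, 6, 7];  Q = [1, 2, 3]
  Insert 8 (step 4): P = [1, 6, 7, 8];  Q = [1, 2, 3, 4]
  Insert 5 (step 5): P = [1, 5, 7, 8] / [6];  Q = [1, 2, 3, 4] / [5]
  Insert 3 (step 6): P = [1, 3, 7, 8] / [5] / [6];  Q = [1, 2, 3, 4] / [5] / [6]
  Insert 2 (step 7): P = [1, 2, 7, 8] / [3] / [5] / [6];  Q = [1, 2, 3, 4] / [5] / [6] / [7]
  Insert 4 (step 8): P = [1, 2, 4, 8] / [3, 7] / [5] / [6];  Q = [1, 2, 3, 4] / [5, 8] / [6] / [7]
Final shape: (4, 2, 1, 1).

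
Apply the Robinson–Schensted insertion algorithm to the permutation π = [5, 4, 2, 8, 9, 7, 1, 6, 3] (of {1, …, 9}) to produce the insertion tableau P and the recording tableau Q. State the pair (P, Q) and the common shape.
P = [1, 3, 9] / [2, 6] / [4, 7] / [5, 8];  Q = [1, 4, 5] / [2, 6] / [3, 8] / [7, 9];  common shape = (3, 2, 2, 2)

Row-insert the values π_1, π_2, … into P one at a time, bumping the leftmost entry strictly greater than the inserted value down to the next row. The recording tableau Q records, in position (i, j), the step at which that cell was added to P.
  Insert 5 (step 1): P = [5];  Q = [1]
  Insert 4 (step 2): P = [4] / [5];  Q = [1] / [2]
  Insert 2 (step 3): P = [2] / [4] / [5];  Q = [1] / [2] / [3]
  Insert 8 (step 4): P = [2, 8] / [4] / [5];  Q = [1, 4] / [2] / [3]
  Insert 9 (step 5): P = [2, 8, 9] / [4] / [5];  Q = [1, 4, 5] / [2] / [3]
  Insert 7 (step 6): P = [2, 7, 9] / [4, 8] / [5];  Q = [1, 4, 5] / [2, 6] / [3]
  Insert 1 (step 7): P = [1, 7, 9] / [2, 8] / [4] / [5];  Q = [1, 4, 5] / [2, 6] / [3] / [7]
  Insert 6 (step 8): P = [1, 6, 9] / [2, 7] / [4, 8] / [5];  Q = [1, 4, 5] / [2, 6] / [3, 8] / [7]
  Insert 3 (step 9): P = [1, 3, 9] / [2, 6] / [4, 7] / [5, 8];  Q = [1, 4, 5] / [2, 6] / [3, 8] / [7, 9]
Final shape: (3, 2, 2, 2).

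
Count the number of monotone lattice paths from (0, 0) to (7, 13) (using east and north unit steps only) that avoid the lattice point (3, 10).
Number of paths = 67510

Total paths from (0, 0) to (7, 13): C(20, 7) = 77520. Paths through (3, 10): (paths (0, 0) → (3, 10)) × (paths (3, 10) → (7, 13)) = C(13, 3) · C(7, 4) = 286 · 35 = 10010. Avoidance count = 77520 − 10010 = 67510.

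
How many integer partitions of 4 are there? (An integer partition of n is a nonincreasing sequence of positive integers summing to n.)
p(4) = 5

List all partitions of 4: 4, 3+1, 2+2, 2+1+1, 1+1+1+1. Counting them gives p(4) = 5.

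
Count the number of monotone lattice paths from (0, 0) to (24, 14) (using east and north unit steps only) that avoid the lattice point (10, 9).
Number of paths = 8595382716

Total paths from (0, 0) to (24, 14): C(38, 24) = 9669554100. Paths through (10, 9): (paths (0, 0) → (10, 9)) × (paths (10, 9) → (24, 14)) = C(19, 10) · C(19, 14) = 92378 · 11628 = 1074171384. Avoidance count = 9669554100 − 1074171384 = 8595382716.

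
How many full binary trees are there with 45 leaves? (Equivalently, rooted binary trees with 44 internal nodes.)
C_44 = 583300119592996693088040

These full binary trees are counted by the Catalan number C_n = (1/(n + 1)) · C(2n, n). For n = 44: C_44 = (1/45) · C(88, 44) = 26248505381684851188961800/45 = 583300119592996693088040.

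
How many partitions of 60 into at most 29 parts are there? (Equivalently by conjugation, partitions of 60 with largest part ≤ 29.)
p(60, parts ≤ 29) = 937838

Use the recurrence p(n, m) = p(n, m−1) + p(n−m, m): either the largest part is < m (count p(n, m−1)) or the largest part is exactly m (remove one copy of m, count p(n−m, m)). With p(0, ·) = 1 this gives p(60, parts ≤ 29) = 937838. (By conjugating Young diagrams, this also counts partitions of 60 into at most 29 parts.)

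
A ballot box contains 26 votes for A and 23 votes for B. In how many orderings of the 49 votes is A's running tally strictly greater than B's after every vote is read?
Strict-lead orderings = 3572042254128

Total orderings of the 49 votes with 26 for A: C(49, 26) = 58343356817424. By the Bertrand ballot formula (Cycle Lemma / reflection principle), the number of orderings in which A is strictly ahead of B throughout is (p − q)/(p + q) · C(p + q, p) = (26 − 23)/(26 + 23) · 58343356817424 = 3572042254128.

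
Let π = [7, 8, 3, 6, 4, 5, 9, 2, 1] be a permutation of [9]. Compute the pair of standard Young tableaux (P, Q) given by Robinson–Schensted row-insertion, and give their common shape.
P = [1, 4, 5, 9] / [2, 8] / [3] / [6] / [7];  Q = [1, 2, 6, 7] / [3, 4] / [5] / [8] / [9];  common shape = (4, 2, 1, 1, 1)

Row-insert the values π_1, π_2, … into P one at a time, bumping the leftmost entry strictly greater than the inserted value down to the next row. The recording tableau Q records, in position (i, j), the step at which that cell was added to P.
  Insert 7 (step 1): P = [7];  Q = [1]
  Insert 8 (step 2): P = [7, 8];  Q = [1, 2]
  Insert 3 (step 3): P = [3, 8] / [7];  Q = [1, 2] / [3]
  Insert 6 (step 4): P = [3, 6] / [7, 8];  Q = [1, 2] / [3, 4]
  Insert 4 (step 5): P = [3, 4] / [6, 8] / [7];  Q = [1, 2] / [3, 4] / [5]
  Insert 5 (step 6): P = [3, 4, 5] / [6, 8] / [7];  Q = [1, 2, 6] / [3, 4] / [5]
  Insert 9 (step 7): P = [3, 4, 5, 9] / [6, 8] / [7];  Q = [1, 2, 6, 7] / [3, 4] / [5]
  Insert 2 (step 8): P = [2, 4, 5, 9] / [3, 8] / [6] / [7];  Q = [1, 2, 6, 7] / [3, 4] / [5] / [8]
  Insert 1 (step 9): P = [1, 4, 5, 9] / [2, 8] / [3] / [6] / [7];  Q = [1, 2, 6, 7] / [3, 4] / [5] / [8] / [9]
Final shape: (4, 2, 1, 1, 1).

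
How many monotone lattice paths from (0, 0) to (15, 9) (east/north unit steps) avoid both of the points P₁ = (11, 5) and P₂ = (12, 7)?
Number of paths = 628904

Inclusion–exclusion. Total paths: C(24, 15) = 1307504. Through P₁: C(16, 11)·C(8, 4) = 305760. Through P₂: C(19, 12)·C(5, 3) = 503880. Since P₁ is strictly southwest of P₂, a monotone path through both must visit P₁ then P₂; paths through both = C(16, 11)·C(3, 1)·C(5, 3) = 131040. Avoid both = 1307504 − 305760 − 503880 + 131040 = 628904.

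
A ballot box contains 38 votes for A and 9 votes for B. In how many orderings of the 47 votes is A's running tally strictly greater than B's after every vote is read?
Strict-lead orderings = 840783515

Total orderings of the 47 votes with 38 for A: C(47, 38) = 1362649145. By the Bertrand ballot formula (Cycle Lemma / reflection principle), the number of orderings in which A is strictly ahead of B throughout is (p − q)/(p + q) · C(p + q, p) = (38 − 9)/(38 + 9) · 1362649145 = 840783515.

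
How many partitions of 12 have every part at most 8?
p(12, parts ≤ 8) = 70

Partitions of 12 with all parts ≤ 8: 8+4, 8+3+1, 8+2+2, 8+2+1+1, 8+1+1+1+1, 7+5, 7+4+1, 7+3+2, 7+3+1+1, 7+2+2+1, 7+2+1+1+1, 7+1+1+1+1+1, 6+6, 6+5+1, 6+4+2, 6+4+1+1, 6+3+3, 6+3+2+1, 6+3+1+1+1, 6+2+2+2, 6+2+2+1+1, 6+2+1+1+1+1, 6+1+1+1+1+1+1, 5+5+2, 5+5+1+1, 5+4+3, 5+4+2+1, 5+4+1+1+1, 5+3+3+1, 5+3+2+2, … (70 total). Count = 70.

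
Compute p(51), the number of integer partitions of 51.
p(51) = 239943

Compute p(n) via the recurrence p(n, m) = p(n, m−1) + p(n−m, m), where p(n, m) counts partitions of n with all parts ≤ m and p(n) = p(n, n). The base cases are p(0, m) = 1 and p(n, 0) = 0 for n > 0. Filling the table yields p(51) = 239943. (Euler's pentagonal recurrence is an alternative.)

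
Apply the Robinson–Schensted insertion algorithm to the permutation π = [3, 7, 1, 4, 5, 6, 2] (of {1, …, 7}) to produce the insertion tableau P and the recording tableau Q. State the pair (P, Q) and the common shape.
P = [1, 2, 5, 6] / [3, 4] / [7];  Q = [1, 2, 5, 6] / [3, 4] / [7];  common shape = (4, 2, 1)

Row-insert the values π_1, π_2, … into P one at a time, bumping the leftmost entry strictly greater than the inserted value down to the next row. The recording tableau Q records, in position (i, j), the step at which that cell was added to P.
  Insert 3 (step 1): P = [3];  Q = [1]
  Insert 7 (step 2): P = [3, 7];  Q = [1, 2]
  Insert 1 (step 3): P = [1, 7] / [3];  Q = [1, 2] / [3]
  Insert 4 (step 4): P = [1, 4] / [3, 7];  Q = [1, 2] / [3, 4]
  Insert 5 (step 5): P = [1, 4, 5] / [3, 7];  Q = [1, 2, 5] / [3, 4]
  Insert 6 (step 6): P = [1, 4, 5, 6] / [3, 7];  Q = [1, 2, 5, 6] / [3, 4]
  Insert 2 (step 7): P = [1, 2, 5, 6] / [3, 4] / [7];  Q = [1, 2, 5, 6] / [3, 4] / [7]
Final shape: (4, 2, 1).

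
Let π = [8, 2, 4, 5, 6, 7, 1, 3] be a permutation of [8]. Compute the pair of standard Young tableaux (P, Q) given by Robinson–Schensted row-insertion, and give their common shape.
P = [1, 3, 5, 6, 7] / [2, 4] / [8];  Q = [1, 3, 4, 5, 6] / [2, 8] / [7];  common shape = (5, 2, 1)

Row-insert the values π_1, π_2, … into P one at a time, bumping the leftmost entry strictly greater than the inserted value down to the next row. The recording tableau Q records, in position (i, j), the step at which that cell was added to P.
  Insert 8 (step 1): P = [8];  Q = [1]
  Insert 2 (step 2): P = [2] / [8];  Q = [1] / [2]
  Insert 4 (step 3): P = [2, 4] / [8];  Q = [1, 3] / [2]
  Insert 5 (step 4): P = [2, 4, 5] / [8];  Q = [1, 3, 4] / [2]
  Insert 6 (step 5): P = [2, 4, 5, 6] / [8];  Q = [1, 3, 4, 5] / [2]
  Insert 7 (step 6): P = [2, 4, 5, 6, 7] / [8];  Q = [1, 3, 4, 5, 6] / [2]
  Insert 1 (step 7): P = [1, 4, 5, 6, 7] / [2] / [8];  Q = [1, 3, 4, 5, 6] / [2] / [7]
  Insert 3 (step 8): P = [1, 3, 5, 6, 7] / [2, 4] / [8];  Q = [1, 3, 4, 5, 6] / [2, 8] / [7]
Final shape: (5, 2, 1).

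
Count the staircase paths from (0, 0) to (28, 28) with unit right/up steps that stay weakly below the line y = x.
C_28 = 263747951750360

These NE paths below the diagonal are counted by the Catalan number C_n = (1/(n + 1)) · C(2n, n). For n = 28: C_28 = (1/29) · C(56, 28) = 7648690600760440/29 = 263747951750360.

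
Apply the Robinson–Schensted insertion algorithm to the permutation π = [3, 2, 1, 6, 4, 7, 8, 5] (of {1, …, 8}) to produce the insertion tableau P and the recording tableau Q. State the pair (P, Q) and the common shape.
P = [1, 4, 5, 8] / [2, 6, 7] / [3];  Q = [1, 4, 6, 7] / [2, 5, 8] / [3];  common shape = (4, 3, 1)

Row-insert the values π_1, π_2, … into P one at a time, bumping the leftmost entry strictly greater than the inserted value down to the next row. The recording tableau Q records, in position (i, j), the step at which that cell was added to P.
  Insert 3 (step 1): P = [3];  Q = [1]
  Insert 2 (step 2): P = [2] / [3];  Q = [1] / [2]
  Insert 1 (step 3): P = [1] / [2] / [3];  Q = [1] / [2] / [3]
  Insert 6 (step 4): P = [1, 6] / [2] / [3];  Q = [1, 4] / [2] / [3]
  Insert 4 (step 5): P = [1, 4] / [2, 6] / [3];  Q = [1, 4] / [2, 5] / [3]
  Insert 7 (step 6): P = [1, 4, 7] / [2, 6] / [3];  Q = [1, 4, 6] / [2, 5] / [3]
  Insert 8 (step 7): P = [1, 4, 7, 8] / [2, 6] / [3];  Q = [1, 4, 6, 7] / [2, 5] / [3]
  Insert 5 (step 8): P = [1, 4, 5, 8] / [2, 6, 7] / [3];  Q = [1, 4, 6, 7] / [2, 5, 8] / [3]
Final shape: (4, 3, 1).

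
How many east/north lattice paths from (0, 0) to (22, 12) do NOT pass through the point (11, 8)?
Number of paths = 445184610

Total paths from (0, 0) to (22, 12): C(34, 22) = 548354040. Paths through (11, 8): (paths (0, 0) → (11, 8)) × (paths (11, 8) → (22, 12)) = C(19, 11) · C(15, 11) = 75582 · 1365 = 103169430. Avoidance count = 548354040 − 103169430 = 445184610.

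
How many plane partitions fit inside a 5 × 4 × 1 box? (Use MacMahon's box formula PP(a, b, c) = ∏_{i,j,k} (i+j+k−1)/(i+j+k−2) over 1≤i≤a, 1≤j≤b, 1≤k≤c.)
PP(5, 4, 1) = 126

Evaluate the triple product over i = 1..5, j = 1..4, k = 1..1. The factors are (2/1) · (3/2) · (4/3) · (5/4) · (3/2) · (4/3) · (5/4) · (6/5) · … (20 factors total). The numerators and denominators telescope so the product is an integer; carrying out the multiplication exactly gives PP(5, 4, 1) = 126.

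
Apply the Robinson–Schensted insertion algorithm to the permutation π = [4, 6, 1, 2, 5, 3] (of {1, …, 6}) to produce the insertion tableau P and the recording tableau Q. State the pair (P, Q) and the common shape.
P = [1, 2, 3] / [4, 5] / [6];  Q = [1, 2, 5] / [3, 4] / [6];  common shape = (3, 2, 1)

Row-insert the values π_1, π_2, … into P one at a time, bumping the leftmost entry strictly greater than the inserted value down to the next row. The recording tableau Q records, in position (i, j), the step at which that cell was added to P.
  Insert 4 (step 1): P = [4];  Q = [1]
  Insert 6 (step 2): P = [4, 6];  Q = [1, 2]
  Insert 1 (step 3): P = [1, 6] / [4];  Q = [1, 2] / [3]
  Insert 2 (step 4): P = [1, 2] / [4, 6];  Q = [1, 2] / [3, 4]
  Insert 5 (step 5): P = [1, 2, 5] / [4, 6];  Q = [1, 2, 5] / [3, 4]
  Insert 3 (step 6): P = [1, 2, 3] / [4, 5] / [6];  Q = [1, 2, 5] / [3, 4] / [6]
Final shape: (3, 2, 1).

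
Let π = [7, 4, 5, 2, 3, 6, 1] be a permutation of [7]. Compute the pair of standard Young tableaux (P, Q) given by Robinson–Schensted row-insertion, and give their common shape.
P = [1, 3, 6] / [2, 5] / [4] / [7];  Q = [1, 3, 6] / [2, 5] / [4] / [7];  common shape = (3, 2, 1, 1)

Row-insert the values π_1, π_2, … into P one at a time, bumping the leftmost entry strictly greater than the inserted value down to the next row. The recording tableau Q records, in position (i, j), the step at which that cell was added to P.
  Insert 7 (step 1): P = [7];  Q = [1]
  Insert 4 (step 2): P = [4] / [7];  Q = [1] / [2]
  Insert 5 (step 3): P = [4, 5] / [7];  Q = [1, 3] / [2]
  Insert 2 (step 4): P = [2, 5] / [4] / [7];  Q = [1, 3] / [2] / [4]
  Insert 3 (step 5): P = [2, 3] / [4, 5] / [7];  Q = [1, 3] / [2, 5] / [4]
  Insert 6 (step 6): P = [2, 3, 6] / [4, 5] / [7];  Q = [1, 3, 6] / [2, 5] / [4]
  Insert 1 (step 7): P = [1, 3, 6] / [2, 5] / [4] / [7];  Q = [1, 3, 6] / [2, 5] / [4] / [7]
Final shape: (3, 2, 1, 1).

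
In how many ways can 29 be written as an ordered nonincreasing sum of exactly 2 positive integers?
p(29, 2 parts) = 14

Partitions of n into exactly k parts are in bijection with partitions of n − k into at most k parts (subtract 1 from each part). So p(29, exactly 2) = p(27, parts ≤ 2). Computing via the recurrence p(m, j) = p(m, j−1) + p(m−j, j) gives 14.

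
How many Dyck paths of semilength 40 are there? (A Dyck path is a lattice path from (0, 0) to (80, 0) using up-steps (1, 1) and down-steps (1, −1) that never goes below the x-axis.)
C_40 = 2622127042276492108820

These Dyck paths are counted by the Catalan number C_n = (1/(n + 1)) · C(2n, n). For n = 40: C_40 = (1/41) · C(80, 40) = 107507208733336176461620/41 = 2622127042276492108820.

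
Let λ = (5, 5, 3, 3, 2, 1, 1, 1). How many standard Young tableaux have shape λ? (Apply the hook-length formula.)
# SYT of shape (5, 5, 3, 3, 2, 1, 1, 1) = 476166600

Hook-length formula: f^λ = n! / Π hook(c), product over all cells c of the Young diagram. For λ = (5, 5, 3, 3, 2, 1, 1, 1), n = 21 boxes. Hook lengths by row (left-to-right, top-to-bottom): [12, 8, 6, 3, 2]; [11, 7, 5, 2, 1]; [8, 4, 2]; [7, 3, 1]; [5, 1]; [3]; [2]; [1]. Product of hooks = 107296358400. So f^λ = 21! / 107296358400 = 51090942171709440000 / 107296358400 = 476166600.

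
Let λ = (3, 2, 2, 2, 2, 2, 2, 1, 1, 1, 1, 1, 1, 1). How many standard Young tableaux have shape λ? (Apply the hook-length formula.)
# SYT of shape (3, 2, 2, 2, 2, 2, 2, 1, 1, 1, 1, 1, 1, 1) = 1119195

Hook-length formula: f^λ = n! / Π hook(c), product over all cells c of the Young diagram. For λ = (3, 2, 2, 2, 2, 2, 2, 1, 1, 1, 1, 1, 1, 1), n = 22 boxes. Hook lengths by row (left-to-right, top-to-bottom): [16, 8, 1]; [14, 6]; [13, 5]; [12, 4]; [11, 3]; [10, 2]; [9, 1]; [7]; [6]; [5]; [4]; [3]; [2]; [1]. Product of hooks = 1004293914624000. So f^λ = 22! / 1004293914624000 = 1124000727777607680000 / 1004293914624000 = 1119195.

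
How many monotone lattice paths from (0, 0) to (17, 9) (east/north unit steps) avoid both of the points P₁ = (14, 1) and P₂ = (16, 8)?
Number of paths = 1652213

Inclusion–exclusion. Total paths: C(26, 17) = 3124550. Through P₁: C(15, 14)·C(11, 3) = 2475. Through P₂: C(24, 16)·C(2, 1) = 1470942. Since P₁ is strictly southwest of P₂, a monotone path through both must visit P₁ then P₂; paths through both = C(15, 14)·C(9, 2)·C(2, 1) = 1080. Avoid both = 3124550 − 2475 − 1470942 + 1080 = 1652213.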